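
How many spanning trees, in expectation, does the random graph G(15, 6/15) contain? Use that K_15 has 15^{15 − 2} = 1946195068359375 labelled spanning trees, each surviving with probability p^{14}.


K_15 has 15^{15 − 2} = 1946195068359375 labelled spanning trees.
For each such spanning tree H, let X_H = 1 if all 14 edges of H are present in G. Then P[X_H = 1] = p^{14} = (2/5)^{14} = 16384/6103515625.
Summing the indicators: E[X] = Σ_H E[X_H] = 1946195068359375 · p^{14} = 1946195068359375 · 16384/6103515625 = 26121388032/5.
Numerically: E[X] ≈ 5.22e+09.

E[X] = 1946195068359375 · (2/5)^{14} = 26121388032/5 ≈ 5.22e+09.


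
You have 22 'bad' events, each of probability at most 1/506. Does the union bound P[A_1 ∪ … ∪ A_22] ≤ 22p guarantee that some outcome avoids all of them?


Union bound: P[∪_{i=1}^{22} A_i] ≤ Σ_i P[A_i] ≤ 22·p = 22·(1/506) = 1/23.
Numerically: 1/23 ≈ 0.0435.
Is 1/23 < 1? YES.
Since P[∪ A_i] ≤ 1/23 < 1, the complement has P[∩ A_i^c] ≥ 1 − 1/23 = 22/23 > 0, so some outcome avoids every A_i.

22·p = 1/23 ≈ 0.0435; existence CERTIFIED by the union bound.


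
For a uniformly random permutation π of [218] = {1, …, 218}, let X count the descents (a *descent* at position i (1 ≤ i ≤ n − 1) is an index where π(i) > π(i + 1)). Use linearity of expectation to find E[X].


Write X = Σ X_I over i = 1, …, 217, with X_I the indicator of one descent.
There are 217 indicators.
For each fixed i, the pair (π(i), π(i+1)) is a uniformly random ordered pair of distinct values from {1, …, 218}; by symmetry P[π(i) > π(i+1)] = 1/2.
By linearity: E[X] = 217 · (1/2) = (218 − 1) · (1/2) = 217/2 ≈ 108.500000.

E[X] = 217/2 = 108.500000.


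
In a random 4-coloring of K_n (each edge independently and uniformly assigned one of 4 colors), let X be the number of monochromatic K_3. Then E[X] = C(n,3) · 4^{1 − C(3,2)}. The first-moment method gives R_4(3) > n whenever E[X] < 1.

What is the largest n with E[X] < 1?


We need C(n, 3) · 4^{1 − 3} < 1, i.e. C(n, 3) < 4^{3 − 1} = 16.
Check values of n near the boundary:
  n = 3: C(3, 3) = 1; 1 < 16? YES
  n = 4: C(4, 3) = 4; 4 < 16? YES
  n = 5: C(5, 3) = 10; 10 < 16? YES
  n = 6: C(6, 3) = 20; 20 < 16? NO
The largest n with C(n, 3) < 16 is n = 5 (where E[X] = 5/8 ≈ 0.6250). Hence R_4(3) > 5, i.e. R_4(3) ≥ 6.

Largest n = 5; hence R_4(3) > 5.


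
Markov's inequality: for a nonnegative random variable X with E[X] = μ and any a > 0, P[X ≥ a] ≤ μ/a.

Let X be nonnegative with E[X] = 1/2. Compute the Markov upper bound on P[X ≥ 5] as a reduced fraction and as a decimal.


μ = E[X] = 1/2, a = 5.
Markov: P[X ≥ 5] ≤ μ/a = (1/2)/5 = 1/10.
Numerically: ≈ 0.1000.
(Since a = 5 > μ = 0.5000, the bound 1/10 is < 1 and informative.)

P[X ≥ 5] ≤ 1/10 ≈ 0.1000.


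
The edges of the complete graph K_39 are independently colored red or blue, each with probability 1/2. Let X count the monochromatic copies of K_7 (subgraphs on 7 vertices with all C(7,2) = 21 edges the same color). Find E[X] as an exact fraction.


Let X = Σ_S X_S over the C(39, 7) = 15380937 subsets S of size 7, where X_S = 1 if the K_7 on S is monochromatic.
For a fixed S, the K_7 on S has C(7, 2) = 21 edges. P[all 21 edges red] = (1/2)^21, and likewise for blue, so P[monochromatic] = 2·(1/2)^21 = 2^{1 − 21} = 1/1048576.
By linearity of expectation: E[X] = C(39, 7) · 2^{1 − 21} = 15380937 · 1/1048576 = 15380937/1048576.
Numerically: E[X] ≈ 14.668.

E[X] = C(39,7)·2^(1−C(7,2)) = 15380937/1048576 ≈ 14.668.


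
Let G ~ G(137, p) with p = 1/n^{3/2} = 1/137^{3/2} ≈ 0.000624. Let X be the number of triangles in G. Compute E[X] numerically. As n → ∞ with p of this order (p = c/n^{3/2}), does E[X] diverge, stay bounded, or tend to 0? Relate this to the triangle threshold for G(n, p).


Number of potential triangles: C(137, 3) = 419220.
Each occurs with probability p³ ≈ (0.000624)³ ≈ 2.42526e-10.
By linearity: E[X] = C(137, 3)·p³ ≈ 419220 · 2.42526e-10 ≈ 0.000.
Since α = 3/2 > 1, p = c/n^{3/2} = o(1/n) is below the triangle threshold p ~ 1/n. Asymptotically E[X] ~ (c³/6)·n^{3(1−α)} = (1³/6)·n^{-1.5} → 0, so by Markov's inequality G has no triangles w.h.p.

E[X] ≈ 0.000; in regime p = Θ(1/n^{3/2}) E[X] tends to 0 (below the triangle threshold p ~ 1/n).


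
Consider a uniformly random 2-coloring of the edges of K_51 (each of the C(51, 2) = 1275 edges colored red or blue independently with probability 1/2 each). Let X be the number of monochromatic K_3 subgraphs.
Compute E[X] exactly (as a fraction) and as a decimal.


Let X = Σ_S X_S over the C(51, 3) = 20825 subsets S of size 3, where X_S = 1 if the K_3 on S is monochromatic.
For a fixed S, the K_3 on S has C(3, 2) = 3 edges. P[all 3 edges red] = (1/2)^3, and likewise for blue, so P[monochromatic] = 2·(1/2)^3 = 2^{1 − 3} = 1/4.
By linearity of expectation: E[X] = C(51, 3) · 2^{1 − 3} = 20825 · 1/4 = 20825/4.
Numerically: E[X] ≈ 5206.250.

E[X] = C(51,3)·2^(1−C(3,2)) = 20825/4 ≈ 5206.250.


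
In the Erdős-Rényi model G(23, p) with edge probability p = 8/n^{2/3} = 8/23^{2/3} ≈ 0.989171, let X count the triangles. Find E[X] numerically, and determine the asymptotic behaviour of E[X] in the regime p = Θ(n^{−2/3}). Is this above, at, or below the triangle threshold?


Number of potential triangles: C(23, 3) = 1771.
Each occurs with probability p³ ≈ (0.989171)³ ≈ 9.67863894e-01.
By linearity: E[X] = C(23, 3)·p³ ≈ 1771 · 9.67863894e-01 ≈ 1714.086957.
Since α = 2/3 < 1, p = c/n^{2/3} ≫ 1/n is above the triangle threshold p ~ 1/n. Asymptotically E[X] ~ (c³/6)·n^{3(1−α)} = (8³/6)·n^{1} → ∞; triangles are abundant w.h.p.

E[X] ≈ 1714.086957; in regime p = Θ(1/n^{2/3}) E[X] diverges (above the triangle threshold p ~ 1/n).


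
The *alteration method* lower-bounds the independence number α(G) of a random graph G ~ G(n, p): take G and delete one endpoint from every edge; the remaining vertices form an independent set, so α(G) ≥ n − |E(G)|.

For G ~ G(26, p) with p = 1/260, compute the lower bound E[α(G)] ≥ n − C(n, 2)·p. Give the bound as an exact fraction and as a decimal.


E[|E(G)|] = C(26, 2)·p = 325 · (1/260) = 5/4.
E[α(G)] ≥ n − E[|E(G)|] = 26 − 5/4 = 99/4.
Numerically: ≈ 24.75000.
(This is only a lower bound; the true E[α(G)] may be larger.)

E[α(G)] ≥ 99/4 ≈ 24.75000.


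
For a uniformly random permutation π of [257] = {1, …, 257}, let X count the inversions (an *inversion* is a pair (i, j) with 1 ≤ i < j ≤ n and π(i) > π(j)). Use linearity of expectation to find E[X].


Write X = Σ X_I over the C(257, 2) = 32896 pairs i < j, with X_I the indicator of one inversion.
There are 32896 indicators.
For each fixed pair i < j, the values π(i) and π(j) are two distinct elements of {1, …, 257} in uniformly random order; by symmetry P[π(i) > π(j)] = 1/2.
By linearity: E[X] = 32896 · (1/2) = C(257, 2) · (1/2) = 32896/2 = 16448 ≈ 16448.0000.

E[X] = 16448 = 16448.0000.


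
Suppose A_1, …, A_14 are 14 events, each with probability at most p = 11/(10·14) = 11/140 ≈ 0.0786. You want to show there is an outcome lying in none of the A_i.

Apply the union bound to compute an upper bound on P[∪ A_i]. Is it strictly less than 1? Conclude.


Union bound: P[∪_{i=1}^{14} A_i] ≤ Σ_i P[A_i] ≤ 14·p = 14·(11/140) = 11/10.
Numerically: 11/10 ≈ 1.1000.
Is 11/10 < 1? NO.
Since the bound 11/10 is ≥ 1, the union bound is uninformative here; it does NOT by itself certify existence.

14·p = 11/10 ≈ 1.1000; existence NOT certified by the union bound.


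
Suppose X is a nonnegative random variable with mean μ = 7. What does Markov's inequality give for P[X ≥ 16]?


μ = E[X] = 7, a = 16.
Markov: P[X ≥ 16] ≤ μ/a = (7)/16 = 7/16.
Numerically: ≈ 0.4375.
(Since a = 16 > μ = 7.0000, the bound 7/16 is < 1 and informative.)

P[X ≥ 16] ≤ 7/16 ≈ 0.4375.


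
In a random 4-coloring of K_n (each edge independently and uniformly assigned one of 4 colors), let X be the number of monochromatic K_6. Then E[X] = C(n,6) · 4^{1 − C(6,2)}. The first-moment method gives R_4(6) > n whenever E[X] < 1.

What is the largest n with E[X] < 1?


We need C(n, 6) · 4^{1 − 15} < 1, i.e. C(n, 6) < 4^{15 − 1} = 268435456.
Check values of n near the boundary:
  n = 72: C(72, 6) = 156238908; 156238908 < 268435456? YES
  n = 73: C(73, 6) = 170230452; 170230452 < 268435456? YES
  n = 74: C(74, 6) = 185250786; 185250786 < 268435456? YES
  n = 75: C(75, 6) = 201359550; 201359550 < 268435456? YES
  n = 76: C(76, 6) = 218618940; 218618940 < 268435456? YES
  n = 77: C(77, 6) = 237093780; 237093780 < 268435456? YES
  n = 78: C(78, 6) = 256851595; 256851595 < 268435456? YES
  n = 79: C(79, 6) = 277962685; 277962685 < 268435456? NO
  n = 80: C(80, 6) = 300500200; 300500200 < 268435456? NO
  n = 81: C(81, 6) = 324540216; 324540216 < 268435456? NO
The largest n with C(n, 6) < 268435456 is n = 78 (where E[X] = 256851595/268435456 ≈ 0.95685). Hence R_4(6) > 78, i.e. R_4(6) ≥ 79.

Largest n = 78; hence R_4(6) > 78.


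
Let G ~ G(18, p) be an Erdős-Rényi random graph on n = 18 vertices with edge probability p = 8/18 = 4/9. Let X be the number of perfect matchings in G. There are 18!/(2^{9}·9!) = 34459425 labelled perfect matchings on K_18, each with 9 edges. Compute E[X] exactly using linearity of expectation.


K_18 has 18!/(2^{9}·9!) = 34459425 labelled perfect matchings.
For each such perfect matching H, let X_H = 1 if all 9 edges of H are present in G. Then P[X_H = 1] = p^{9} = (4/9)^{9} = 262144/387420489.
Summing the indicators: E[X] = Σ_H E[X_H] = 34459425 · p^{9} = 34459425 · 262144/387420489 = 111522611200/4782969.
Numerically: E[X] ≈ 23316.6.

E[X] = 34459425 · (4/9)^{9} = 111522611200/4782969 ≈ 23316.6.


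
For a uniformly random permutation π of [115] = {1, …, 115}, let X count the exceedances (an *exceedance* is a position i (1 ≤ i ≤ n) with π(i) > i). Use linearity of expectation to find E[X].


Write X = Σ_{i=1}^{115} X_i, where X_i = 1_{π(i) > i}.
For each fixed i, π(i) is uniform over {1, …, 115} (marginal of a uniform permutation), so P[π(i) > i] = (n − i)/n. Summing: Σ_{i=1}^{115} (n − i)/n = (0 + 1 + … + 114)/115 = 115(115 − 1)/(2·115) = (115 − 1)/2.
Hence E[X] = Σ_{i=1}^{115} (115 − i)/115 = 57 ≈ 57.000000.

E[X] = 57 = 57.000000.


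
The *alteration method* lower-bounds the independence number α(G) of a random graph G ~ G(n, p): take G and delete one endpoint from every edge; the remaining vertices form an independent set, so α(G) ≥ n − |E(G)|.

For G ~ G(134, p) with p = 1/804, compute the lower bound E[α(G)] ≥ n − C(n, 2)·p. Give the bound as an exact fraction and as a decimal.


E[|E(G)|] = C(134, 2)·p = 8911 · (1/804) = 133/12.
E[α(G)] ≥ n − E[|E(G)|] = 134 − 133/12 = 1475/12.
Numerically: ≈ 122.917.
(This is only a lower bound; the true E[α(G)] may be larger.)

E[α(G)] ≥ 1475/12 ≈ 122.917.


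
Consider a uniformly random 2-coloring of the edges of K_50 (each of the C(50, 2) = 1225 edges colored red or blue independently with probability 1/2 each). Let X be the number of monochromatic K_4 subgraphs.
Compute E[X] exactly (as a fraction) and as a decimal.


Let X = Σ_S X_S over the C(50, 4) = 230300 subsets S of size 4, where X_S = 1 if the K_4 on S is monochromatic.
For a fixed S, the K_4 on S has C(4, 2) = 6 edges. P[all 6 edges red] = (1/2)^6, and likewise for blue, so P[monochromatic] = 2·(1/2)^6 = 2^{1 − 6} = 1/32.
By linearity: E[X] = C(50, 4) · 2^{1 − 6} = 230300 · 1/32 = 57575/8.
Numerically: E[X] ≈ 7196.87500.

E[X] = C(50,4)·2^(1−C(4,2)) = 57575/8 ≈ 7196.87500.


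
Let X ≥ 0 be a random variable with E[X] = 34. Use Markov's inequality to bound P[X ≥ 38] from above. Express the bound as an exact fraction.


μ = E[X] = 34, a = 38.
Markov: P[X ≥ 38] ≤ μ/a = (34)/38 = 17/19.
Numerically: ≈ 0.895.
(Since a = 38 > μ = 34.000, the bound 17/19 is < 1 and informative.)

P[X ≥ 38] ≤ 17/19 ≈ 0.895.


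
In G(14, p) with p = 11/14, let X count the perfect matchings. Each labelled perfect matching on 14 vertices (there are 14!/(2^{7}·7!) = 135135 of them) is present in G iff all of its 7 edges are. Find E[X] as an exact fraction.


K_14 has 14!/(2^{7}·7!) = 135135 labelled perfect matchings.
For each such perfect matching H, let X_H = 1 if all 7 edges of H are present in G. Then P[X_H = 1] = p^{7} = (11/14)^{7} = 19487171/105413504.
Summing the indicators: E[X] = Σ_H E[X_H] = 135135 · p^{7} = 135135 · 19487171/105413504 = 376199836155/15059072.
Numerically: E[X] ≈ 2.498e+04.

E[X] = 135135 · (11/14)^{7} = 376199836155/15059072 ≈ 2.498e+04.


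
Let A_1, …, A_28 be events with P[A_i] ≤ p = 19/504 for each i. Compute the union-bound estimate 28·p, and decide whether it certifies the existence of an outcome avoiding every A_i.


Union bound: P[∪_{i=1}^{28} A_i] ≤ Σ_i P[A_i] ≤ 28·p = 28·(19/504) = 19/18.
Numerically: 19/18 ≈ 1.055556.
Is 19/18 < 1? NO.
Since the bound 19/18 is ≥ 1, the union bound is uninformative here; it does NOT by itself certify existence.

28·p = 19/18 ≈ 1.055556; existence NOT certified by the union bound.


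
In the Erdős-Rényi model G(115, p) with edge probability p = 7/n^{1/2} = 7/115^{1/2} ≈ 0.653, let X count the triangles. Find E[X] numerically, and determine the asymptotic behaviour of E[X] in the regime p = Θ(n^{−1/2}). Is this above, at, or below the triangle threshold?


Number of potential triangles: C(115, 3) = 246905.
Each occurs with probability p³ ≈ (0.653)³ ≈ 2.78130e-01.
By linearity: E[X] = C(115, 3)·p³ ≈ 246905 · 2.78130e-01 ≈ 68671.612.
Since α = 1/2 < 1, p = c/n^{1/2} ≫ 1/n is above the triangle threshold p ~ 1/n. Asymptotically E[X] ~ (c³/6)·n^{3(1−α)} = (7³/6)·n^{1.5} → ∞; triangles are abundant w.h.p.

E[X] ≈ 68671.612; in regime p = Θ(1/n^{1/2}) E[X] diverges (above the triangle threshold p ~ 1/n).


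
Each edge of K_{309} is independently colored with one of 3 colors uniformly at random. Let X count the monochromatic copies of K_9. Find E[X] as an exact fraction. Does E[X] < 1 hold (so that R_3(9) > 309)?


E[X] = C(309, 9) · 3^{1 − 36} = 62920976643980686 · 3^{−35} = 62920976643980686/50031545098999707.
As a reduced fraction: E[X] = 62920976643980686/50031545098999707 ≈ 1.2576.
Is E[X] < 1? NO.
Since E[X] ≥ 1, the first-moment bound is inconclusive at n = 309; it does NOT by itself certify R_3(9) > 309.

E[X] = 62920976643980686/50031545098999707 ≈ 1.2576; E[X] ≥ 1; first-moment method inconclusive here.


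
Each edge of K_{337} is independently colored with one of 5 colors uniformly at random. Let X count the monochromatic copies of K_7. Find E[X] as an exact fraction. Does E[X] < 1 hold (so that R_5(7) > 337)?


E[X] = C(337, 7) · 5^{1 − 21} = 91989916924632 · 5^{−20} = 91989916924632/95367431640625.
As a reduced fraction: E[X] = 91989916924632/95367431640625 ≈ 0.964584.
Is E[X] < 1? YES.
Since E[X] < 1, there exists a 5-coloring of K_{337} with no monochromatic K_7; hence R_5(7) > 337.

E[X] = 91989916924632/95367431640625 ≈ 0.964584; E[X] < 1, so R_5(7) > 337.


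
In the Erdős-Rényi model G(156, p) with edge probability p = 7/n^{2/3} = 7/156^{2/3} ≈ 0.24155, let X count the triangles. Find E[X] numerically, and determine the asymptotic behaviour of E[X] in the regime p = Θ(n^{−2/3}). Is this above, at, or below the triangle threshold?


Number of potential triangles: C(156, 3) = 620620.
Each occurs with probability p³ ≈ (0.24155)³ ≈ 1.4094346e-02.
By linearity: E[X] = C(156, 3)·p³ ≈ 620620 · 1.4094346e-02 ≈ 8747.23291.
Since α = 2/3 < 1, p = c/n^{2/3} ≫ 1/n is above the triangle threshold p ~ 1/n. Asymptotically E[X] ~ (c³/6)·n^{3(1−α)} = (7³/6)·n^{1} → ∞; triangles are abundant w.h.p.

E[X] ≈ 8747.23291; in regime p = Θ(1/n^{2/3}) E[X] diverges (above the triangle threshold p ~ 1/n).


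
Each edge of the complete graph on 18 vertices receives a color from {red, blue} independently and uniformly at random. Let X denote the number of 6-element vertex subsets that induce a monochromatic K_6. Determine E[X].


Let X = Σ_S X_S over the C(18, 6) = 18564 subsets S of size 6, where X_S = 1 if the K_6 on S is monochromatic.
For a fixed S, the K_6 on S has C(6, 2) = 15 edges. P[all 15 edges red] = (1/2)^15, and likewise for blue, so P[monochromatic] = 2·(1/2)^15 = 2^{1 − 15} = 1/16384.
By linearity: E[X] = C(18, 6) · 2^{1 − 15} = 18564 · 1/16384 = 4641/4096.
Numerically: E[X] ≈ 1.1331.

E[X] = C(18,6)·2^(1−C(6,2)) = 4641/4096 ≈ 1.1331.


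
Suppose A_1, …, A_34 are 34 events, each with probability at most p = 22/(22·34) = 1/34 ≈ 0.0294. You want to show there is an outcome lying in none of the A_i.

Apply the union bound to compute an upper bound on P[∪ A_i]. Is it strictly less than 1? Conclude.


Union bound: P[∪_{i=1}^{34} A_i] ≤ Σ_i P[A_i] ≤ 34·p = 34·(1/34) = 1.
Numerically: 1 ≈ 1.0000.
Is 1 < 1? NO.
Since the bound 1 is ≥ 1, the union bound is uninformative here; it does NOT by itself certify existence.

34·p = 1 ≈ 1.0000; existence NOT certified by the union bound.


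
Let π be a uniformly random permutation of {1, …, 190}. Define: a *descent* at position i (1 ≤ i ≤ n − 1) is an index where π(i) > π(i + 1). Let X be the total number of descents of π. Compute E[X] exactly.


Write X = Σ X_I over i = 1, …, 189, with X_I the indicator of one descent.
There are 189 indicators.
For each fixed i, the pair (π(i), π(i+1)) is a uniformly random ordered pair of distinct values from {1, …, 190}; by symmetry P[π(i) > π(i+1)] = 1/2.
By linearity: E[X] = 189 · (1/2) = (190 − 1) · (1/2) = 189/2 ≈ 94.500.

E[X] = 189/2 = 94.500.


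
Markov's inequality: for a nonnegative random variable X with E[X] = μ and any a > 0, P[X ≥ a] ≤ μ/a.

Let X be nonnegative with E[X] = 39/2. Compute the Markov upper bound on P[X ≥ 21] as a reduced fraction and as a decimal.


μ = E[X] = 39/2, a = 21.
Markov: P[X ≥ 21] ≤ μ/a = (39/2)/21 = 13/14.
Numerically: ≈ 0.929.
(Since a = 21 > μ = 19.500, the bound 13/14 is < 1 and informative.)

P[X ≥ 21] ≤ 13/14 ≈ 0.929.


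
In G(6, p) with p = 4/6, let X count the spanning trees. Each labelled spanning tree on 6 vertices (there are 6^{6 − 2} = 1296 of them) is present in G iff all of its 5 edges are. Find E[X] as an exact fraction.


K_6 has 6^{6 − 2} = 1296 labelled spanning trees.
For each such spanning tree H, let X_H = 1 if all 5 edges of H are present in G. Then P[X_H = 1] = p^{5} = (2/3)^{5} = 32/243.
By linearity of expectation: E[X] = Σ_H E[X_H] = 1296 · p^{5} = 1296 · 32/243 = 512/3.
Numerically: E[X] ≈ 170.67.

E[X] = 1296 · (2/3)^{5} = 512/3 ≈ 170.67.


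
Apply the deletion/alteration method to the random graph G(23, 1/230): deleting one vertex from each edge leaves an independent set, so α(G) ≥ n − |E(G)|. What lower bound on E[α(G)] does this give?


E[|E(G)|] = C(23, 2)·p = 253 · (1/230) = 11/10.
E[α(G)] ≥ n − E[|E(G)|] = 23 − 11/10 = 219/10.
Numerically: ≈ 21.900.
(This is only a lower bound; the true E[α(G)] may be larger.)

E[α(G)] ≥ 219/10 ≈ 21.900.


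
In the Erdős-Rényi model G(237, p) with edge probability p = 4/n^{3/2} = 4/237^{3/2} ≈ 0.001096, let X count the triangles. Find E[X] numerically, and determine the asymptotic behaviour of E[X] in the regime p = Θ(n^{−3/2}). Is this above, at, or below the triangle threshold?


Number of potential triangles: C(237, 3) = 2190670.
Each occurs with probability p³ ≈ (0.001096)³ ≈ 1.317687e-09.
By linearity: E[X] = C(237, 3)·p³ ≈ 2190670 · 1.317687e-09 ≈ 0.0029.
Since α = 3/2 > 1, p = c/n^{3/2} = o(1/n) is below the triangle threshold p ~ 1/n. Asymptotically E[X] ~ (c³/6)·n^{3(1−α)} = (4³/6)·n^{-1.5} → 0, so by Markov's inequality G has no triangles w.h.p.

E[X] ≈ 0.0029; in regime p = Θ(1/n^{3/2}) E[X] tends to 0 (below the triangle threshold p ~ 1/n).


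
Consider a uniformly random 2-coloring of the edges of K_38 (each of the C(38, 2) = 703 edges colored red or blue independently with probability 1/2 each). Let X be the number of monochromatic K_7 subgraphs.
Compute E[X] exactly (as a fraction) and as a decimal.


Let X = Σ_S X_S over the C(38, 7) = 12620256 subsets S of size 7, where X_S = 1 if the K_7 on S is monochromatic.
For a fixed S, the K_7 on S has C(7, 2) = 21 edges. P[all 21 edges red] = (1/2)^21, and likewise for blue, so P[monochromatic] = 2·(1/2)^21 = 2^{1 − 21} = 1/1048576.
By linearity: E[X] = C(38, 7) · 2^{1 − 21} = 12620256 · 1/1048576 = 394383/32768.
Numerically: E[X] ≈ 12.035614.

E[X] = C(38,7)·2^(1−C(7,2)) = 394383/32768 ≈ 12.035614.


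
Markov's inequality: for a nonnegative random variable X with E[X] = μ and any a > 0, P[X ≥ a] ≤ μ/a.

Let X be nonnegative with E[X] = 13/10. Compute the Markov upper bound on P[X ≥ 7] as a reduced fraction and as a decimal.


μ = E[X] = 13/10, a = 7.
Markov: P[X ≥ 7] ≤ μ/a = (13/10)/7 = 13/70.
Numerically: ≈ 0.185714.
(Since a = 7 > μ = 1.300000, the bound 13/70 is < 1 and informative.)

P[X ≥ 7] ≤ 13/70 ≈ 0.185714.


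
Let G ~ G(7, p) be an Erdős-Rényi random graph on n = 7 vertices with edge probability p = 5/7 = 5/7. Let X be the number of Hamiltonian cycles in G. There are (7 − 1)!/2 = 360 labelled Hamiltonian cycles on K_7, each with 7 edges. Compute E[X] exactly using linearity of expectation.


K_7 has (7 − 1)!/2 = 360 labelled Hamiltonian cycles.
For each such Hamiltonian cycle H, let X_H = 1 if all 7 edges of H are present in G. Then P[X_H = 1] = p^{7} = (5/7)^{7} = 78125/823543.
By linearity: E[X] = Σ_H E[X_H] = 360 · p^{7} = 360 · 78125/823543 = 28125000/823543.
Numerically: E[X] ≈ 34.1512.

E[X] = 360 · (5/7)^{7} = 28125000/823543 ≈ 34.1512.


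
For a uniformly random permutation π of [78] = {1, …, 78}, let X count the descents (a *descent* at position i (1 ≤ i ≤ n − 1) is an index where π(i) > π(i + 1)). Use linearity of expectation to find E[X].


Write X = Σ X_I over i = 1, …, 77, with X_I the indicator of one descent.
There are 77 indicators.
For each fixed i, the pair (π(i), π(i+1)) is a uniformly random ordered pair of distinct values from {1, …, 78}; by symmetry P[π(i) > π(i+1)] = 1/2.
By linearity: E[X] = 77 · (1/2) = (78 − 1) · (1/2) = 77/2 ≈ 38.500.

E[X] = 77/2 = 38.500.


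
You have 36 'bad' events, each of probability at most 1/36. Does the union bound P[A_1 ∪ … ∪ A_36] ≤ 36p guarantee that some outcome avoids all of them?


Union bound: P[∪_{i=1}^{36} A_i] ≤ Σ_i P[A_i] ≤ 36·p = 36·(1/36) = 1.
Numerically: 1 ≈ 1.0000.
Is 1 < 1? NO.
Since the bound 1 is ≥ 1, the union bound is uninformative here; it does NOT by itself certify existence.

36·p = 1 ≈ 1.0000; existence NOT certified by the union bound.


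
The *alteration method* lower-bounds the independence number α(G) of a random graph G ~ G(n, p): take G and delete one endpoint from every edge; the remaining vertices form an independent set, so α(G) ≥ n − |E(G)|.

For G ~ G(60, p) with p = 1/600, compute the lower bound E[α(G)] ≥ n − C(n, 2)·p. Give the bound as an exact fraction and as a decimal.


E[|E(G)|] = C(60, 2)·p = 1770 · (1/600) = 59/20.
E[α(G)] ≥ n − E[|E(G)|] = 60 − 59/20 = 1141/20.
Numerically: ≈ 57.050000.
(This is only a lower bound; the true E[α(G)] may be larger.)

E[α(G)] ≥ 1141/20 ≈ 57.050000.


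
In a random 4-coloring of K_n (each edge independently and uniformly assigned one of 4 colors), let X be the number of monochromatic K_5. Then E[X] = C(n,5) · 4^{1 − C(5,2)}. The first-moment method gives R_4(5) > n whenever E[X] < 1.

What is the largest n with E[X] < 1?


We need C(n, 5) · 4^{1 − 10} < 1, i.e. C(n, 5) < 4^{10 − 1} = 262144.
Check values of n near the boundary:
  n = 29: C(29, 5) = 118755; 118755 < 262144? YES
  n = 30: C(30, 5) = 142506; 142506 < 262144? YES
  n = 31: C(31, 5) = 169911; 169911 < 262144? YES
  n = 32: C(32, 5) = 201376; 201376 < 262144? YES
  n = 33: C(33, 5) = 237336; 237336 < 262144? YES
  n = 34: C(34, 5) = 278256; 278256 < 262144? NO
  n = 35: C(35, 5) = 324632; 324632 < 262144? NO
  n = 36: C(36, 5) = 376992; 376992 < 262144? NO
The largest n with C(n, 5) < 262144 is n = 33 (where E[X] = 29667/32768 ≈ 0.90536). Hence R_4(5) > 33, i.e. R_4(5) ≥ 34.

Largest n = 33; hence R_4(5) > 33.


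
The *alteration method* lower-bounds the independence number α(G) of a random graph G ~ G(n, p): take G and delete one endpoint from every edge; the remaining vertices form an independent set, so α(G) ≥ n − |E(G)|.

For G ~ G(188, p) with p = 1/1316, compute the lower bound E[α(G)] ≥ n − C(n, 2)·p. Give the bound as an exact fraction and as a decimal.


E[|E(G)|] = C(188, 2)·p = 17578 · (1/1316) = 187/14.
E[α(G)] ≥ n − E[|E(G)|] = 188 − 187/14 = 2445/14.
Numerically: ≈ 174.643.
(This is only a lower bound; the true E[α(G)] may be larger.)

E[α(G)] ≥ 2445/14 ≈ 174.643.


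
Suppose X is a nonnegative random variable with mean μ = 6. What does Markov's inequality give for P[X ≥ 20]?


μ = E[X] = 6, a = 20.
Markov: P[X ≥ 20] ≤ μ/a = (6)/20 = 3/10.
Numerically: ≈ 0.3000.
(Since a = 20 > μ = 6.0000, the bound 3/10 is < 1 and informative.)

P[X ≥ 20] ≤ 3/10 ≈ 0.3000.


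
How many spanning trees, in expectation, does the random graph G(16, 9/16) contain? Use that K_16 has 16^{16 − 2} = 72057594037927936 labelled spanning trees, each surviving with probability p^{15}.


K_16 has 16^{16 − 2} = 72057594037927936 labelled spanning trees.
For each such spanning tree H, let X_H = 1 if all 15 edges of H are present in G. Then P[X_H = 1] = p^{15} = (9/16)^{15} = 205891132094649/1152921504606846976.
By linearity: E[X] = Σ_H E[X_H] = 72057594037927936 · p^{15} = 72057594037927936 · 205891132094649/1152921504606846976 = 205891132094649/16.
Numerically: E[X] ≈ 1.29e+13.

E[X] = 72057594037927936 · (9/16)^{15} = 205891132094649/16 ≈ 1.29e+13.


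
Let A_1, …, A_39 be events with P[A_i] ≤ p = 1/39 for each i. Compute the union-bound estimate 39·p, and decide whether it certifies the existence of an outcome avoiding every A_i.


Union bound: P[∪_{i=1}^{39} A_i] ≤ Σ_i P[A_i] ≤ 39·p = 39·(1/39) = 1.
Numerically: 1 ≈ 1.0000000.
Is 1 < 1? NO.
Since the bound 1 is ≥ 1, the union bound is uninformative here; it does NOT by itself certify existence.

39·p = 1 ≈ 1.0000000; existence NOT certified by the union bound.


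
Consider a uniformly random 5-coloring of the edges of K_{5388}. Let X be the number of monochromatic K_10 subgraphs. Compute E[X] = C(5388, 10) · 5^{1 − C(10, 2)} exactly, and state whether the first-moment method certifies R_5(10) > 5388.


E[X] = C(5388, 10) · 5^{1 − 45} = 5634865093375880654852250419586 · 5^{−44} = 5634865093375880654852250419586/5684341886080801486968994140625.
As a reduced fraction: E[X] = 5634865093375880654852250419586/5684341886080801486968994140625 ≈ 0.99130.
Is E[X] < 1? YES.
Since E[X] < 1, there exists a 5-coloring of K_{5388} with no monochromatic K_10; hence R_5(10) > 5388.

E[X] = 5634865093375880654852250419586/5684341886080801486968994140625 ≈ 0.99130; E[X] < 1, so R_5(10) > 5388.


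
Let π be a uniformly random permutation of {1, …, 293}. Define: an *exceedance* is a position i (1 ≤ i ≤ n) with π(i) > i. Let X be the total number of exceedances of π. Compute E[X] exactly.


Write X = Σ_{i=1}^{293} X_i, where X_i = 1_{π(i) > i}.
For each fixed i, π(i) is uniform over {1, …, 293} (marginal of a uniform permutation), so P[π(i) > i] = (n − i)/n. Summing: Σ_{i=1}^{293} (n − i)/n = (0 + 1 + … + 292)/293 = 293(293 − 1)/(2·293) = (293 − 1)/2.
Hence E[X] = Σ_{i=1}^{293} (293 − i)/293 = 146 ≈ 146.00000.

E[X] = 146 = 146.00000.


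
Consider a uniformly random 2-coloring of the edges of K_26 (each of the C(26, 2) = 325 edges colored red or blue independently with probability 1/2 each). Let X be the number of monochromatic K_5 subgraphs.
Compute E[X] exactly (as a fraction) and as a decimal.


Let X = Σ_S X_S over the C(26, 5) = 65780 subsets S of size 5, where X_S = 1 if the K_5 on S is monochromatic.
For a fixed S, the K_5 on S has C(5, 2) = 10 edges. P[all 10 edges red] = (1/2)^10, and likewise for blue, so P[monochromatic] = 2·(1/2)^10 = 2^{1 − 10} = 1/512.
By linearity: E[X] = C(26, 5) · 2^{1 − 10} = 65780 · 1/512 = 16445/128.
Numerically: E[X] ≈ 128.476562.

E[X] = C(26,5)·2^(1−C(5,2)) = 16445/128 ≈ 128.476562.


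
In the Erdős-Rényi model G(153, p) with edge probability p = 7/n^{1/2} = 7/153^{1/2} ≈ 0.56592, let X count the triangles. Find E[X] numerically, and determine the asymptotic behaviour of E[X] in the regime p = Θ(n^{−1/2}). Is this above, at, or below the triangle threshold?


Number of potential triangles: C(153, 3) = 585276.
Each occurs with probability p³ ≈ (0.56592)³ ≈ 1.8124122e-01.
By linearity: E[X] = C(153, 3)·p³ ≈ 585276 · 1.8124122e-01 ≈ 106076.13552.
Since α = 1/2 < 1, p = c/n^{1/2} ≫ 1/n is above the triangle threshold p ~ 1/n. Asymptotically E[X] ~ (c³/6)·n^{3(1−α)} = (7³/6)·n^{1.5} → ∞; triangles are abundant w.h.p.

E[X] ≈ 106076.13552; in regime p = Θ(1/n^{1/2}) E[X] diverges (above the triangle threshold p ~ 1/n).


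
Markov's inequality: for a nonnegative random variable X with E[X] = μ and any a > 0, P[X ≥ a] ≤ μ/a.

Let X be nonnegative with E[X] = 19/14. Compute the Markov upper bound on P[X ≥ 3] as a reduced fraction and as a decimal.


μ = E[X] = 19/14, a = 3.
Markov: P[X ≥ 3] ≤ μ/a = (19/14)/3 = 19/42.
Numerically: ≈ 0.4524.
(Since a = 3 > μ = 1.3571, the bound 19/42 is < 1 and informative.)

P[X ≥ 3] ≤ 19/42 ≈ 0.4524.


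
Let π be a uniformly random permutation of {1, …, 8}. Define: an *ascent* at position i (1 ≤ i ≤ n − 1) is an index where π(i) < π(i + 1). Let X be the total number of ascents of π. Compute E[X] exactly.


Write X = Σ X_I over i = 1, …, 7, with X_I the indicator of one ascent.
There are 7 indicators.
For each fixed i, the pair (π(i), π(i+1)) is a uniformly random ordered pair of distinct values from {1, …, 8}; by symmetry P[π(i) < π(i+1)] = 1/2.
By linearity: E[X] = 7 · (1/2) = (8 − 1) · (1/2) = 7/2 ≈ 3.500000.

E[X] = 7/2 = 3.500000.


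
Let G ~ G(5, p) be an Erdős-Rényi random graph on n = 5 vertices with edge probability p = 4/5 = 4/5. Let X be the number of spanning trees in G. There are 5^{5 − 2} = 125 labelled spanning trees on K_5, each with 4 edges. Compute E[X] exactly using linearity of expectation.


K_5 has 5^{5 − 2} = 125 labelled spanning trees.
For each such spanning tree H, let X_H = 1 if all 4 edges of H are present in G. Then P[X_H = 1] = p^{4} = (4/5)^{4} = 256/625.
By linearity of expectation: E[X] = Σ_H E[X_H] = 125 · p^{4} = 125 · 256/625 = 256/5.
Numerically: E[X] ≈ 51.2.

E[X] = 125 · (4/5)^{4} = 256/5 ≈ 51.2.


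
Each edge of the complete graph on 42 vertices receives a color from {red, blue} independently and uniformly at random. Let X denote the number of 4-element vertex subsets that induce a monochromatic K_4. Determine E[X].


Let X = Σ_S X_S over the C(42, 4) = 111930 subsets S of size 4, where X_S = 1 if the K_4 on S is monochromatic.
For a fixed S, the K_4 on S has C(4, 2) = 6 edges. P[all 6 edges red] = (1/2)^6, and likewise for blue, so P[monochromatic] = 2·(1/2)^6 = 2^{1 − 6} = 1/32.
By linearity of expectation: E[X] = C(42, 4) · 2^{1 − 6} = 111930 · 1/32 = 55965/16.
Numerically: E[X] ≈ 3497.812.

E[X] = C(42,4)·2^(1−C(4,2)) = 55965/16 ≈ 3497.812.


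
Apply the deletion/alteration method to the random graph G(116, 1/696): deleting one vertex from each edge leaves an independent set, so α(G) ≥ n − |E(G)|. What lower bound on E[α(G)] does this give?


E[|E(G)|] = C(116, 2)·p = 6670 · (1/696) = 115/12.
E[α(G)] ≥ n − E[|E(G)|] = 116 − 115/12 = 1277/12.
Numerically: ≈ 106.4167.
(This is only a lower bound; the true E[α(G)] may be larger.)

E[α(G)] ≥ 1277/12 ≈ 106.4167.


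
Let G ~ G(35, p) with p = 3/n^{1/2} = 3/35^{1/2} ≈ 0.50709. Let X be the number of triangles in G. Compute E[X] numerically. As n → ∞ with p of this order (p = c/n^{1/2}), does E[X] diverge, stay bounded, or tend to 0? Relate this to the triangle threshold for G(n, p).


Number of potential triangles: C(35, 3) = 6545.
Each occurs with probability p³ ≈ (0.50709)³ ≈ 1.3039523e-01.
By linearity: E[X] = C(35, 3)·p³ ≈ 6545 · 1.3039523e-01 ≈ 853.43677.
Since α = 1/2 < 1, p = c/n^{1/2} ≫ 1/n is above the triangle threshold p ~ 1/n. Asymptotically E[X] ~ (c³/6)·n^{3(1−α)} = (3³/6)·n^{1.5} → ∞; triangles are abundant w.h.p.

E[X] ≈ 853.43677; in regime p = Θ(1/n^{1/2}) E[X] diverges (above the triangle threshold p ~ 1/n).


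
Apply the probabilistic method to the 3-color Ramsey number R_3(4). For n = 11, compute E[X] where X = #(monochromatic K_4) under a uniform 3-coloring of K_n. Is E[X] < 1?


E[X] = C(11, 4) · 3^{1 − 6} = 330 · 3^{−5} = 330/243.
As a reduced fraction: E[X] = 110/81 ≈ 1.35802.
Is E[X] < 1? NO.
Since E[X] ≥ 1, the first-moment bound is inconclusive at n = 11; it does NOT by itself certify R_3(4) > 11.

E[X] = 110/81 ≈ 1.35802; E[X] ≥ 1; first-moment method inconclusive here.


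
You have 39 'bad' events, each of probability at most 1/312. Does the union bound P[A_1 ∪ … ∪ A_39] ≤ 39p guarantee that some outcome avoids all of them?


Union bound: P[∪_{i=1}^{39} A_i] ≤ Σ_i P[A_i] ≤ 39·p = 39·(1/312) = 1/8.
Numerically: 1/8 ≈ 0.1250.
Is 1/8 < 1? YES.
Since P[∪ A_i] ≤ 1/8 < 1, the complement has P[∩ A_i^c] ≥ 1 − 1/8 = 7/8 > 0, so some outcome avoids every A_i.

39·p = 1/8 ≈ 0.1250; existence CERTIFIED by the union bound.


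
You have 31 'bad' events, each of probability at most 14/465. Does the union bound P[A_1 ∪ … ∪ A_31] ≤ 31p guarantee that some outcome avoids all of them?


Union bound: P[∪_{i=1}^{31} A_i] ≤ Σ_i P[A_i] ≤ 31·p = 31·(14/465) = 14/15.
Numerically: 14/15 ≈ 0.93333.
Is 14/15 < 1? YES.
Since P[∪ A_i] ≤ 14/15 < 1, the complement has P[∩ A_i^c] ≥ 1 − 14/15 = 1/15 > 0, so some outcome avoids every A_i.

31·p = 14/15 ≈ 0.93333; existence CERTIFIED by the union bound.


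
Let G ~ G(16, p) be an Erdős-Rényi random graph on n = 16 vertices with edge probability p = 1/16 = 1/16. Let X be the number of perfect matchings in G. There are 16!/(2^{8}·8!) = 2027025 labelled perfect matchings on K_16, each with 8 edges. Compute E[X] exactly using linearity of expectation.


K_16 has 16!/(2^{8}·8!) = 2027025 labelled perfect matchings.
For each such perfect matching H, let X_H = 1 if all 8 edges of H are present in G. Then P[X_H = 1] = p^{8} = (1/16)^{8} = 1/4294967296.
By linearity: E[X] = Σ_H E[X_H] = 2027025 · p^{8} = 2027025 · 1/4294967296 = 2027025/4294967296.
Numerically: E[X] ≈ 0.000471954.

E[X] = 2027025 · (1/16)^{8} = 2027025/4294967296 ≈ 0.000471954.


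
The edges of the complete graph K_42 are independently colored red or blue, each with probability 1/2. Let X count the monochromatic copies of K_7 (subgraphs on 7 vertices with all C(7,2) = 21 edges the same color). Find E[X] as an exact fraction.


Let X = Σ_S X_S over the C(42, 7) = 26978328 subsets S of size 7, where X_S = 1 if the K_7 on S is monochromatic.
For a fixed S, the K_7 on S has C(7, 2) = 21 edges. P[all 21 edges red] = (1/2)^21, and likewise for blue, so P[monochromatic] = 2·(1/2)^21 = 2^{1 − 21} = 1/1048576.
Summing: E[X] = C(42, 7) · 2^{1 − 21} = 26978328 · 1/1048576 = 3372291/131072.
Numerically: E[X] ≈ 25.72854.

E[X] = C(42,7)·2^(1−C(7,2)) = 3372291/131072 ≈ 25.72854.


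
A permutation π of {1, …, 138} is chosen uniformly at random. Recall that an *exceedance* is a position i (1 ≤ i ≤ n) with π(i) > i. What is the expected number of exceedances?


Write X = Σ_{i=1}^{138} X_i, where X_i = 1_{π(i) > i}.
For each fixed i, π(i) is uniform over {1, …, 138} (marginal of a uniform permutation), so P[π(i) > i] = (n − i)/n. Summing: Σ_{i=1}^{138} (n − i)/n = (0 + 1 + … + 137)/138 = 138(138 − 1)/(2·138) = (138 − 1)/2.
Hence E[X] = Σ_{i=1}^{138} (138 − i)/138 = 137/2 ≈ 68.500.

E[X] = 137/2 = 68.500.


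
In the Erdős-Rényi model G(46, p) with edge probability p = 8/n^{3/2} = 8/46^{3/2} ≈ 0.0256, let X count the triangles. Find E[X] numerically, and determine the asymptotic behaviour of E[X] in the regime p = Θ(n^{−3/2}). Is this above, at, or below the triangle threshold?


Number of potential triangles: C(46, 3) = 15180.
Each occurs with probability p³ ≈ (0.0256)³ ≈ 1.68601e-05.
By linearity: E[X] = C(46, 3)·p³ ≈ 15180 · 1.68601e-05 ≈ 0.256.
Since α = 3/2 > 1, p = c/n^{3/2} = o(1/n) is below the triangle threshold p ~ 1/n. Asymptotically E[X] ~ (c³/6)·n^{3(1−α)} = (8³/6)·n^{-1.5} → 0, so by Markov's inequality G has no triangles w.h.p.

E[X] ≈ 0.256; in regime p = Θ(1/n^{3/2}) E[X] tends to 0 (below the triangle threshold p ~ 1/n).


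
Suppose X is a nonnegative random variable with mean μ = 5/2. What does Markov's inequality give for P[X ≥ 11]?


μ = E[X] = 5/2, a = 11.
Markov: P[X ≥ 11] ≤ μ/a = (5/2)/11 = 5/22.
Numerically: ≈ 0.227.
(Since a = 11 > μ = 2.500, the bound 5/22 is < 1 and informative.)

P[X ≥ 11] ≤ 5/22 ≈ 0.227.


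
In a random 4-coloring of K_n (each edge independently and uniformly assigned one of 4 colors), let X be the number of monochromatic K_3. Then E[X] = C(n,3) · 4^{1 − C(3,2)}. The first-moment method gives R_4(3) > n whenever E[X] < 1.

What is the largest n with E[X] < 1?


We need C(n, 3) · 4^{1 − 3} < 1, i.e. C(n, 3) < 4^{3 − 1} = 16.
Check values of n near the boundary:
  n = 3: C(3, 3) = 1; 1 < 16? YES
  n = 4: C(4, 3) = 4; 4 < 16? YES
  n = 5: C(5, 3) = 10; 10 < 16? YES
  n = 6: C(6, 3) = 20; 20 < 16? NO
  n = 7: C(7, 3) = 35; 35 < 16? NO
  n = 8: C(8, 3) = 56; 56 < 16? NO
The largest n with C(n, 3) < 16 is n = 5 (where E[X] = 5/8 ≈ 0.6250000). Hence R_4(3) > 5, i.e. R_4(3) ≥ 6.

Largest n = 5; hence R_4(3) > 5.


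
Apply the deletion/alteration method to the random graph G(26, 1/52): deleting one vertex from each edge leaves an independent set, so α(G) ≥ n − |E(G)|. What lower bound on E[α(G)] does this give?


E[|E(G)|] = C(26, 2)·p = 325 · (1/52) = 25/4.
E[α(G)] ≥ n − E[|E(G)|] = 26 − 25/4 = 79/4.
Numerically: ≈ 19.7500.
(This is only a lower bound; the true E[α(G)] may be larger.)

E[α(G)] ≥ 79/4 ≈ 19.7500.


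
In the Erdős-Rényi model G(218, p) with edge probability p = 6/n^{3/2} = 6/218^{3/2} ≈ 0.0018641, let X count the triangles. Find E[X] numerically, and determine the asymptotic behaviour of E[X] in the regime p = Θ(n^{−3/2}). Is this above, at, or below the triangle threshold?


Number of potential triangles: C(218, 3) = 1703016.
Each occurs with probability p³ ≈ (0.0018641)³ ≈ 6.4773823e-09.
By linearity: E[X] = C(218, 3)·p³ ≈ 1703016 · 6.4773823e-09 ≈ 0.01103.
Since α = 3/2 > 1, p = c/n^{3/2} = o(1/n) is below the triangle threshold p ~ 1/n. Asymptotically E[X] ~ (c³/6)·n^{3(1−α)} = (6³/6)·n^{-1.5} → 0, so by Markov's inequality G has no triangles w.h.p.

E[X] ≈ 0.01103; in regime p = Θ(1/n^{3/2}) E[X] tends to 0 (below the triangle threshold p ~ 1/n).


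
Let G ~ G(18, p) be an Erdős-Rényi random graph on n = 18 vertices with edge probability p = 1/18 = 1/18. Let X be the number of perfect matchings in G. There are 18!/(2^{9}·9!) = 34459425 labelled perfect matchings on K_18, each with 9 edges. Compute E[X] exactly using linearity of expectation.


K_18 has 18!/(2^{9}·9!) = 34459425 labelled perfect matchings.
For each such perfect matching H, let X_H = 1 if all 9 edges of H are present in G. Then P[X_H = 1] = p^{9} = (1/18)^{9} = 1/198359290368.
By linearity of expectation: E[X] = Σ_H E[X_H] = 34459425 · p^{9} = 34459425 · 1/198359290368 = 425425/2448880128.
Numerically: E[X] ≈ 0.0001737.

E[X] = 34459425 · (1/18)^{9} = 425425/2448880128 ≈ 0.0001737.
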